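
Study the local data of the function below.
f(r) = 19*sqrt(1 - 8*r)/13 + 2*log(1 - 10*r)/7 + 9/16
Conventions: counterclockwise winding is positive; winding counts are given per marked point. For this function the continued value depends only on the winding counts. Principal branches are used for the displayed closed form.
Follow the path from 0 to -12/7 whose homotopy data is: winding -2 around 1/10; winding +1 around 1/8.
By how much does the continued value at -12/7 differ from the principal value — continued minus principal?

The rational part is single-valued and drops out of the difference; each branch term changes only by its own monodromy.
(19/13)*sqrt(1 - r/(1/8)): winding +1 is odd, the square root flips sign, contributing -2*(19/13)*sqrt(1 - (-12/7)/(1/8)) = -2*(19/13)*sqrt(103/7) = -(38/91)*sqrt(721).
(2/7)*log(1 - r/(1/10)): each positive loop around 1/10 adds 2*pi*i to the log, so winding -2 contributes (2/7)*(-2)*2*pi*i = -(8/7)*pi*i.
Summing the contributions at r = -12/7 gives (-(38/91)*sqrt(721)) - ((8/7)*pi)*i.

Continued minus principal equals (-(38/91)*sqrt(721)) - ((8/7)*pi)*i.


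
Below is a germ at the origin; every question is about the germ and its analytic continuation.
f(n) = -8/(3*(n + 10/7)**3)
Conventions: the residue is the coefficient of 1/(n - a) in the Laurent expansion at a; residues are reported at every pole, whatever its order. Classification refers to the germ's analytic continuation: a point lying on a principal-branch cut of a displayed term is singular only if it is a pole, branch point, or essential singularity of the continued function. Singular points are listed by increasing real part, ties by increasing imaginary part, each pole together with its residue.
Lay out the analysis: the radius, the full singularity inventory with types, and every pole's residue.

Radius of convergence at 0: 10/7.
At -10/7: a pole of order 3; residue 0.

Denominator factor (n + 10/7)^3: pole of order 3 at -10/7, modulus 10/7.
The radius of convergence is the smallest modulus among the singular points: 10/7.
At the order-3 pole -10/7 set g(n) = (n - (-10/7))^3*f(n) = -8/3.
Order-3 pole: residue = g''(a)/2; g''(-10/7) = 0, so the residue is 0.


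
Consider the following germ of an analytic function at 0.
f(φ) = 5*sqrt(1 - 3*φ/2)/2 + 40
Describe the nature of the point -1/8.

There is no denominator, hence no pole anywhere.
Branch term sqrt(1 - φ/(2/3)): argument at -1/8 is 19/16, nonzero, so -1/8 is not its branch point (a point on a principal cut is still regular for the continued germ).
So the germ continues analytically to -1/8.

The point is a regular point.


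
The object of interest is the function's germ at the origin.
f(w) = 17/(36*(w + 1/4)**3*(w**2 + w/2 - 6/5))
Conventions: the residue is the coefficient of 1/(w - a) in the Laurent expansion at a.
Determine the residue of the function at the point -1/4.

The residue is -27200/91809.

At the order-3 pole -1/4 set g(w) = (w - (-1/4))^3*f(w) = 17/(36*(w**2 + w/2 - 6/5)).
Order-3 pole: residue = g''(a)/2; g''(-1/4) = -54400/91809, so the residue is -27200/91809.


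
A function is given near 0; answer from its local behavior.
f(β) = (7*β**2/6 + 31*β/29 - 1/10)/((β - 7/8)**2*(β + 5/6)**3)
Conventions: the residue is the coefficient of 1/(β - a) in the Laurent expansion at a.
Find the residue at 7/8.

The residue is 6170976/409735345.

At the order-2 pole 7/8 set g(β) = (β - (7/8))^2*f(β) = (7*β**2/6 + 31*β/29 - 1/10)/(β + 5/6)**3.
Order-2 pole: residue = g'(a); g'(7/8) = 6170976/409735345, so the residue is 6170976/409735345.


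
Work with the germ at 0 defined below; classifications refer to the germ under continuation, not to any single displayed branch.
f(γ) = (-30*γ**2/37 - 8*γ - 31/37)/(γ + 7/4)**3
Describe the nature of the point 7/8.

The point is a regular point.

Denominator factors: γ + 7/4 = 21/8 at γ = 7/8 — none vanishes.
So the germ continues analytically to 7/8.


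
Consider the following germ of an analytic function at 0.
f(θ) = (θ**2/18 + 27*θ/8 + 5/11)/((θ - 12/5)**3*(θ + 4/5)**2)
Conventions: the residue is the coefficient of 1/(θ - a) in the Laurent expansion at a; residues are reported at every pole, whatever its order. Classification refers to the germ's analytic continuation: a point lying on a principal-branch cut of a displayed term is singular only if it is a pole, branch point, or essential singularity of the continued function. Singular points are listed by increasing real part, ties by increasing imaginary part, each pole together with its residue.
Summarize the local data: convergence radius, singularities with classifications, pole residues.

Radius of convergence at 0: 4/5.
At -4/5: a pole of order 2; residue -480875/12976128.
At 12/5: a pole of order 3; residue 480875/12976128.

Denominator factor (θ + 4/5)^2: pole of order 2 at -4/5, modulus 4/5.
Denominator factor (θ - 12/5)^3: pole of order 3 at 12/5, modulus 12/5.
The radius of convergence is the smallest modulus among the singular points: 4/5.
At the order-2 pole -4/5 set g(θ) = (θ - (-4/5))^2*f(θ) = (θ**2/18 + 27*θ/8 + 5/11)/(θ - 12/5)**3.
Order-2 pole: residue = g'(a); g'(-4/5) = -480875/12976128, so the residue is -480875/12976128.
At the order-3 pole 12/5 set g(θ) = (θ - (12/5))^3*f(θ) = (θ**2/18 + 27*θ/8 + 5/11)/(θ + 4/5)**2.
Order-3 pole: residue = g''(a)/2; g''(12/5) = 480875/6488064, so the residue is 480875/12976128.
List the singular points by increasing real part (a conjugate pair: the negative imaginary part first).


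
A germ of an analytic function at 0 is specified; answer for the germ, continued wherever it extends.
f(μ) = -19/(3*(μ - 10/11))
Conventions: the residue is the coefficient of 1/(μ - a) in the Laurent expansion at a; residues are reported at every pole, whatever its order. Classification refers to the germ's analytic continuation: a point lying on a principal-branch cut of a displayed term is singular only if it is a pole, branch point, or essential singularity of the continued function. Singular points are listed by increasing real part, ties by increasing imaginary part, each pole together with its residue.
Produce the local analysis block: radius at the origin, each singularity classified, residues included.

Denominator factor (μ - 10/11): pole of order 1 at 10/11, modulus 10/11.
The radius of convergence is the smallest modulus among the singular points: 10/11.
At the order-1 pole 10/11 set g(μ) = (μ - (10/11))*f(μ) = -19/3.
Simple pole: residue = g(a) at a = 10/11, which is -19/3.

Radius of convergence at 0: 10/11.
At 10/11: a pole of order 1; residue -19/3.


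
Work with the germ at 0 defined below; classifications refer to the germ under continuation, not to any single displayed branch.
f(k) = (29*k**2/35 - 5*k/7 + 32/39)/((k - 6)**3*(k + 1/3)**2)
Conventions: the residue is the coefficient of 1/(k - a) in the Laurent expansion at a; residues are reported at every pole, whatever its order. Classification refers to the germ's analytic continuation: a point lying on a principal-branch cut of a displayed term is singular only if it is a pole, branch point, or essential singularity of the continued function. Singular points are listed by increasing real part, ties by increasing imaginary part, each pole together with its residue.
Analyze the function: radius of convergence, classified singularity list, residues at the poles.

Denominator factor (k - 6)^3: pole of order 3 at 6, modulus 6.
Denominator factor (k + 1/3)^2: pole of order 2 at -1/3, modulus 1/3.
The radius of convergence is the smallest modulus among the singular points: 1/3.
At the order-2 pole -1/3 set g(k) = (k - (-1/3))^2*f(k) = (29*k**2/35 - 5*k/7 + 32/39)/(k - 6)**3.
Order-2 pole: residue = g'(a); g'(-1/3) = 1773/624169, so the residue is 1773/624169.
At the order-3 pole 6 set g(k) = (k - (6))^3*f(k) = (29*k**2/35 - 5*k/7 + 32/39)/(k + 1/3)**2.
Order-3 pole: residue = g''(a)/2; g''(6) = -3546/624169, so the residue is -1773/624169.
List the singular points by increasing real part (a conjugate pair: the negative imaginary part first).

Radius of convergence at 0: 1/3.
At -1/3: a pole of order 2; residue 1773/624169.
At 6: a pole of order 3; residue -1773/624169.


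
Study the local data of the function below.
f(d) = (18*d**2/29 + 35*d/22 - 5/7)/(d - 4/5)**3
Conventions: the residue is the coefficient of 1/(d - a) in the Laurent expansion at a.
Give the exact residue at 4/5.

The residue is 18/29.

At the order-3 pole 4/5 set g(d) = (d - (4/5))^3*f(d) = 18*d**2/29 + 35*d/22 - 5/7.
Order-3 pole: residue = g''(a)/2; g''(4/5) = 36/29, so the residue is 18/29.


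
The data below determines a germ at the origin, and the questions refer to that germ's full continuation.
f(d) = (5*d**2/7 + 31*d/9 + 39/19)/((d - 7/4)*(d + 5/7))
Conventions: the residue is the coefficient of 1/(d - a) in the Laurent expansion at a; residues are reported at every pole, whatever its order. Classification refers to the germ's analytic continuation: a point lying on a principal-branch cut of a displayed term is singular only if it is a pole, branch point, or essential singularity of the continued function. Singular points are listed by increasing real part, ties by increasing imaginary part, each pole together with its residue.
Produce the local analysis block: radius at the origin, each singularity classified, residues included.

Radius of convergence at 0: 5/7.
At -5/7: a pole of order 1; residue 10148/578151.
At 7/4: a pole of order 1; residue 196651/47196.

Denominator factor (d - 7/4): pole of order 1 at 7/4, modulus 7/4.
Denominator factor (d + 5/7): pole of order 1 at -5/7, modulus 5/7.
The radius of convergence is the smallest modulus among the singular points: 5/7.
At the order-1 pole -5/7 set g(d) = (d - (-5/7))*f(d) = (5*d**2/7 + 31*d/9 + 39/19)/(d - 7/4).
Simple pole: residue = g(a) at a = -5/7, which is 10148/578151.
At the order-1 pole 7/4 set g(d) = (d - (7/4))*f(d) = (5*d**2/7 + 31*d/9 + 39/19)/(d + 5/7).
Simple pole: residue = g(a) at a = 7/4, which is 196651/47196.
List the singular points by increasing real part (a conjugate pair: the negative imaginary part first).


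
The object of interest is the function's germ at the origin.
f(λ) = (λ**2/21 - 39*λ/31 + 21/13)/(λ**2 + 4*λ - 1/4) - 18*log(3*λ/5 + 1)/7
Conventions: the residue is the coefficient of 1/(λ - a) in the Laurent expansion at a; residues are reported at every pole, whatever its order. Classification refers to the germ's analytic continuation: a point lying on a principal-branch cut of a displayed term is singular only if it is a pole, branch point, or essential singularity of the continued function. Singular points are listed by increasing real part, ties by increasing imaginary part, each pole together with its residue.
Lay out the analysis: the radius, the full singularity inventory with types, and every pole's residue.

Radius of convergence at 0: -2 + (1/2)*sqrt(17).
At -2 - (1/2)*sqrt(17): a pole of order 1; residue -943/1302 - (51053/191828)*sqrt(17).
At -5/3: a logarithmic branch point.
At -2 + (1/2)*sqrt(17): a pole of order 1; residue -943/1302 + (51053/191828)*sqrt(17).

Denominator factor (λ**2 + 4*λ - 1/4): discriminant 17, real irrational roots -2 + (1/2)*sqrt(17) and -2 - (1/2)*sqrt(17); poles of order 1, moduli -2 + (1/2)*sqrt(17) and 2 + (1/2)*sqrt(17).
Branch term (-18/7)*log(1 - λ/(-5/3)): its argument vanishes at λ = -5/3, a logarithmic branch point, modulus 5/3.
The radius of convergence is the smallest modulus among the singular points: -2 + (1/2)*sqrt(17).
The branch term is analytic at -2 - (1/2)*sqrt(17) and contributes nothing to the residue; only the rational part matters.
The factor λ**2 + 4*λ - 1/4 splits as (λ - a)(λ - a') with a = -2 - (1/2)*sqrt(17), a' = -2 + (1/2)*sqrt(17). At the order-1 pole a set g(λ) = (λ - a)*(rational part) = [λ**2/21 - 39*λ/31 + 21/13] / (λ - a').
Simple pole: residue = g(a) at a = -2 - (1/2)*sqrt(17), which is -943/1302 - (51053/191828)*sqrt(17).
The branch term is analytic at -2 + (1/2)*sqrt(17) and contributes nothing to the residue; only the rational part matters.
The factor λ**2 + 4*λ - 1/4 splits as (λ - a)(λ - a') with a = -2 + (1/2)*sqrt(17), a' = -2 - (1/2)*sqrt(17). At the order-1 pole a set g(λ) = (λ - a)*(rational part) = [λ**2/21 - 39*λ/31 + 21/13] / (λ - a').
Simple pole: residue = g(a) at a = -2 + (1/2)*sqrt(17), which is -943/1302 + (51053/191828)*sqrt(17).
List the singular points by increasing real part (a conjugate pair: the negative imaginary part first).


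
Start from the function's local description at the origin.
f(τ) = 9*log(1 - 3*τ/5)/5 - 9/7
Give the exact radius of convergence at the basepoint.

The radius of convergence is 5/3.

Branch term (9/5)*log(1 - τ/(5/3)): its argument vanishes at τ = 5/3, a logarithmic branch point, modulus 5/3.
The radius of convergence is the smallest modulus among the singular points: 5/3.


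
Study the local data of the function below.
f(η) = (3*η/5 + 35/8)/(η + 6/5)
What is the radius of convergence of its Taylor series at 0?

The radius of convergence is 6/5.

Denominator factor (η + 6/5): pole of order 1 at -6/5, modulus 6/5.
The radius of convergence is the smallest modulus among the singular points: 6/5.


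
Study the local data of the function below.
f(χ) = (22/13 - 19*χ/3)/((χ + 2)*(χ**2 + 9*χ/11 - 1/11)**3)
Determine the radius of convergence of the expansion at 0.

Denominator factor (χ**2 + 9*χ/11 - 1/11)^3: discriminant 125/121, real irrational roots -9/22 + (5/22)*sqrt(5) and -9/22 - (5/22)*sqrt(5); poles of order 3, moduli -9/22 + (5/22)*sqrt(5) and 9/22 + (5/22)*sqrt(5).
Denominator factor (χ + 2): pole of order 1 at -2, modulus 2.
The radius of convergence is the smallest modulus among the singular points: -9/22 + (5/22)*sqrt(5).

The radius of convergence is -9/22 + (5/22)*sqrt(5).


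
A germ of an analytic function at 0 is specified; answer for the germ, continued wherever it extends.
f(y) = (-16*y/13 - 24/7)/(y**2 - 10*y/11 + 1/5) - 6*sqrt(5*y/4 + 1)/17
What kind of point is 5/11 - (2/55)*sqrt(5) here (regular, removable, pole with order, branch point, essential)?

The denominator factor y**2 - 10*y/11 + 1/5 vanishes at 5/11 - (2/55)*sqrt(5) and appears to the power 1; the numerator there equals -3992/1001 + (32/715)*sqrt(5), nonzero, and no other factor vanishes.
The branch terms are analytic at this point.
Hence a pole whose order is the multiplicity, 1.

The point is a pole of order 1.


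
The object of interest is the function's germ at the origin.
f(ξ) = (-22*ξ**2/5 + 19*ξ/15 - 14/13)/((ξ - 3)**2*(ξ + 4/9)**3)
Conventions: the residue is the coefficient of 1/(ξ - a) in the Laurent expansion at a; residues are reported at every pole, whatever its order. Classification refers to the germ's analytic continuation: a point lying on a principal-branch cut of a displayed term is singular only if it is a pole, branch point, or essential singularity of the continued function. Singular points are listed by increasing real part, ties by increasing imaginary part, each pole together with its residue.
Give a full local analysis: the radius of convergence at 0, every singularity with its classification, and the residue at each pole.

Denominator factor (ξ + 4/9)^3: pole of order 3 at -4/9, modulus 4/9.
Denominator factor (ξ - 3)^2: pole of order 2 at 3, modulus 3.
The radius of convergence is the smallest modulus among the singular points: 4/9.
At the order-3 pole -4/9 set g(ξ) = (ξ - (-4/9))^3*f(ξ) = (-22*ξ**2/5 + 19*ξ/15 - 14/13)/(ξ - 3)**2.
Order-3 pole: residue = g''(a)/2; g''(-4/9) = -20521836/60028865, so the residue is -10260918/60028865.
At the order-2 pole 3 set g(ξ) = (ξ - (3))^2*f(ξ) = (-22*ξ**2/5 + 19*ξ/15 - 14/13)/(ξ + 4/9)**3.
Order-2 pole: residue = g'(a); g'(3) = 10260918/60028865, so the residue is 10260918/60028865.
List the singular points by increasing real part (a conjugate pair: the negative imaginary part first).

Radius of convergence at 0: 4/9.
At -4/9: a pole of order 3; residue -10260918/60028865.
At 3: a pole of order 2; residue 10260918/60028865.


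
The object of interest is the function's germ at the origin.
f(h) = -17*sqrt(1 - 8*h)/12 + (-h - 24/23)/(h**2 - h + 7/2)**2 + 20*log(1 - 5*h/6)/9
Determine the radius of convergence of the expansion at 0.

Denominator factor (h**2 - h + 7/2)^2: discriminant -13, complex-conjugate roots (1/2) + ((1/2)*sqrt(13))*i and (1/2) - ((1/2)*sqrt(13))*i; poles of order 2, moduli (1/2)*sqrt(14) and (1/2)*sqrt(14).
Branch term (20/9)*log(1 - h/(6/5)): its argument vanishes at h = 6/5, a logarithmic branch point, modulus 6/5.
Branch term (-17/12)*sqrt(1 - h/(1/8)): its argument vanishes at h = 1/8, a square-root branch point, modulus 1/8.
The radius of convergence is the smallest modulus among the singular points: 1/8.

The radius of convergence is 1/8.


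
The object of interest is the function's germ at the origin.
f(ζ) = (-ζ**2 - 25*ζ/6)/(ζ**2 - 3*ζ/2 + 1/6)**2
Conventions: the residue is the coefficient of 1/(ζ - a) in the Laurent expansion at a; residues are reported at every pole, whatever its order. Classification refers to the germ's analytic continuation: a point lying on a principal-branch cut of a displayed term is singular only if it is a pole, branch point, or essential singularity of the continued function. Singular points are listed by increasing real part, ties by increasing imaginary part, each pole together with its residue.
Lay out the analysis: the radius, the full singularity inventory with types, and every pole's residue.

Radius of convergence at 0: 3/4 - (1/12)*sqrt(57).
At 3/4 - (1/12)*sqrt(57): a pole of order 2; residue -(158/361)*sqrt(57).
At 3/4 + (1/12)*sqrt(57): a pole of order 2; residue (158/361)*sqrt(57).

Denominator factor (ζ**2 - 3*ζ/2 + 1/6)^2: discriminant 19/12, real irrational roots 3/4 + (1/12)*sqrt(57) and 3/4 - (1/12)*sqrt(57); poles of order 2, moduli 3/4 + (1/12)*sqrt(57) and 3/4 - (1/12)*sqrt(57).
The radius of convergence is the smallest modulus among the singular points: 3/4 - (1/12)*sqrt(57).
The factor ζ**2 - 3*ζ/2 + 1/6 splits as (ζ - a)(ζ - a') with a = 3/4 - (1/12)*sqrt(57), a' = 3/4 + (1/12)*sqrt(57). At the order-2 pole a set g(ζ) = (ζ - a)^2*f(ζ) = [-ζ**2 - 25*ζ/6] / (ζ - a')^2.
Order-2 pole: residue = g'(a); g'(3/4 - (1/12)*sqrt(57)) = -(158/361)*sqrt(57), so the residue is -(158/361)*sqrt(57).
The factor ζ**2 - 3*ζ/2 + 1/6 splits as (ζ - a)(ζ - a') with a = 3/4 + (1/12)*sqrt(57), a' = 3/4 - (1/12)*sqrt(57). At the order-2 pole a set g(ζ) = (ζ - a)^2*f(ζ) = [-ζ**2 - 25*ζ/6] / (ζ - a')^2.
Order-2 pole: residue = g'(a); g'(3/4 + (1/12)*sqrt(57)) = (158/361)*sqrt(57), so the residue is (158/361)*sqrt(57).
List the singular points by increasing real part (a conjugate pair: the negative imaginary part first).


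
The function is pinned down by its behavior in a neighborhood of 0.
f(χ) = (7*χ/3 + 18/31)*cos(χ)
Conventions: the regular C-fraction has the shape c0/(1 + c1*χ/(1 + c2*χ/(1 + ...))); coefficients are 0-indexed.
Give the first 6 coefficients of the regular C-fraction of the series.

Taylor coefficients (expand at 0): a_0 = 18/31, a_1 = 7/3, a_2 = -9/31, a_3 = -7/6, a_4 = 3/124, a_5 = 7/72.
c0 = a_0 = 18/31. Peel one level at a time: if S = 1 + c*χ/S' with S'(0) = 1, then c is the χ-coefficient of S and S' = c*χ/(S - 1).
S_1 = c0/f = 1 + (-217/54)*χ + (48547/2916)*χ^2 + ...; c1 = -217/54.
S_2 = c1*χ/(S_1 - 1) = 1 + (48547/11718)*χ + (48547/94178)*χ^2 + ...; c2 = 48547/11718.
S_3 = c2*χ/(S_2 - 1) = 1 + (-27/217)*χ + (-1215/97094)*χ^2 + ...; c3 = -27/217.
S_4 = c3*χ/(S_3 - 1) = 1 + (-9765/97094)*χ + (-2786020685/7070433627)*χ^2 + ...; c4 = -9765/97094.
S_5 = c4*χ/(S_4 - 1) = 1 + (-5135522/1310769)*χ + ...; c5 = -5135522/1310769.

The regular C-fraction coefficients are [18/31, -217/54, 48547/11718, -27/217, -9765/97094, -5135522/1310769].


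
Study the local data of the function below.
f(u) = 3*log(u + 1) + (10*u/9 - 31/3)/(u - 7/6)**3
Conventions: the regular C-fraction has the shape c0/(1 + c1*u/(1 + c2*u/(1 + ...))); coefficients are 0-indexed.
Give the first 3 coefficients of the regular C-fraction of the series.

The regular C-fraction coefficients are [2232/343, -15233/5208, 126232237/79333464].

Taylor coefficients (expand at 0): a_0 = 2232/343, a_1 = 45699/2401, a_2 = 853323/33614.
c0 = a_0 = 2232/343. Peel one level at a time: if S = 1 + c*u/S' with S'(0) = 1, then c is the u-coefficient of S and S' = c*u/(S - 1).
S_1 = c0/f = 1 + (-15233/5208)*u + (126232237/27123264)*u^2 + ...; c1 = -15233/5208.
S_2 = c1*u/(S_1 - 1) = 1 + (126232237/79333464)*u + ...; c2 = 126232237/79333464.


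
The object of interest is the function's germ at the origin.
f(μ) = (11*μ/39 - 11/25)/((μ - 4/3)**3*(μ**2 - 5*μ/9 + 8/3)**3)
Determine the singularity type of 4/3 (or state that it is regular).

The point is a pole of order 3.

The denominator factor μ - 4/3 vanishes at 4/3 and appears to the power 3; the numerator there equals -187/2925, nonzero, and no other factor vanishes.
Hence a pole whose order is the multiplicity, 3.


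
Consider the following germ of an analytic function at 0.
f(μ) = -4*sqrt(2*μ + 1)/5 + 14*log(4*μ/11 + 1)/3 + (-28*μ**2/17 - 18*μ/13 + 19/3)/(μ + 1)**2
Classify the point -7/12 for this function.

The point is a regular point.

Denominator factors: μ + 1 = 5/12 at μ = -7/12 — none vanishes.
Branch term log(1 - μ/(-11/4)): argument at -7/12 is 26/33, nonzero, so -7/12 is not its branch point (a point on a principal cut is still regular for the continued germ).
Branch term sqrt(1 - μ/(-1/2)): argument at -7/12 is -1/6, nonzero, so -7/12 is not its branch point (a point on a principal cut is still regular for the continued germ).
So the germ continues analytically to -7/12.


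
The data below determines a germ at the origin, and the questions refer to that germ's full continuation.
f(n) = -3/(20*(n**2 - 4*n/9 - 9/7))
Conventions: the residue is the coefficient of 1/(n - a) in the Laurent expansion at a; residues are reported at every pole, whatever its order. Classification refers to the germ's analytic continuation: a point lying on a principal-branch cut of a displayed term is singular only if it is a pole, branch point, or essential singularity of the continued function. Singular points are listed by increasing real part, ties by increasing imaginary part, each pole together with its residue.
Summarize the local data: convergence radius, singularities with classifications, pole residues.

Denominator factor (n**2 - 4*n/9 - 9/7): discriminant 3028/567, real irrational roots 2/9 + (1/63)*sqrt(5299) and 2/9 - (1/63)*sqrt(5299); poles of order 1, moduli 2/9 + (1/63)*sqrt(5299) and -2/9 + (1/63)*sqrt(5299).
The radius of convergence is the smallest modulus among the singular points: -2/9 + (1/63)*sqrt(5299).
The factor n**2 - 4*n/9 - 9/7 splits as (n - a)(n - a') with a = 2/9 - (1/63)*sqrt(5299), a' = 2/9 + (1/63)*sqrt(5299). At the order-1 pole a set g(n) = (n - a)*f(n) = [-3/20] / (n - a').
Simple pole: residue = g(a) at a = 2/9 - (1/63)*sqrt(5299), which is (27/30280)*sqrt(5299).
The factor n**2 - 4*n/9 - 9/7 splits as (n - a)(n - a') with a = 2/9 + (1/63)*sqrt(5299), a' = 2/9 - (1/63)*sqrt(5299). At the order-1 pole a set g(n) = (n - a)*f(n) = [-3/20] / (n - a').
Simple pole: residue = g(a) at a = 2/9 + (1/63)*sqrt(5299), which is -(27/30280)*sqrt(5299).
List the singular points by increasing real part (a conjugate pair: the negative imaginary part first).

Radius of convergence at 0: -2/9 + (1/63)*sqrt(5299).
At 2/9 - (1/63)*sqrt(5299): a pole of order 1; residue (27/30280)*sqrt(5299).
At 2/9 + (1/63)*sqrt(5299): a pole of order 1; residue -(27/30280)*sqrt(5299).


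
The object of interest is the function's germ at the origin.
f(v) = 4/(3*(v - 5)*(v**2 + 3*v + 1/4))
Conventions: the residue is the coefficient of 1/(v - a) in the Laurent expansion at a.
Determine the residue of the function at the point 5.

At the order-1 pole 5 set g(v) = (v - (5))*f(v) = 4/(3*(v**2 + 3*v + 1/4)).
Simple pole: residue = g(a) at a = 5, which is 16/483.

The residue is 16/483.


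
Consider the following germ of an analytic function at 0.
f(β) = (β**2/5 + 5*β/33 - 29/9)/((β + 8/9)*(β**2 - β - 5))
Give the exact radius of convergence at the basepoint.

The radius of convergence is 8/9.

Denominator factor (β**2 - β - 5): discriminant 21, real irrational roots 1/2 + (1/2)*sqrt(21) and 1/2 - (1/2)*sqrt(21); poles of order 1, moduli 1/2 + (1/2)*sqrt(21) and -1/2 + (1/2)*sqrt(21).
Denominator factor (β + 8/9): pole of order 1 at -8/9, modulus 8/9.
The radius of convergence is the smallest modulus among the singular points: 8/9.


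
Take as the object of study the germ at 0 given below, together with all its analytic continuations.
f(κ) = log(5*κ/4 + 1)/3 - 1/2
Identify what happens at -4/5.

The term (1/3)*log(1 - κ/(-4/5)) has argument 1 - -4/5/(-4/5) = 0 at -4/5: a logarithmic (infinitely-sheeted) branch point; the remaining terms are analytic or single-valued there.

The point is a logarithmic branch point.


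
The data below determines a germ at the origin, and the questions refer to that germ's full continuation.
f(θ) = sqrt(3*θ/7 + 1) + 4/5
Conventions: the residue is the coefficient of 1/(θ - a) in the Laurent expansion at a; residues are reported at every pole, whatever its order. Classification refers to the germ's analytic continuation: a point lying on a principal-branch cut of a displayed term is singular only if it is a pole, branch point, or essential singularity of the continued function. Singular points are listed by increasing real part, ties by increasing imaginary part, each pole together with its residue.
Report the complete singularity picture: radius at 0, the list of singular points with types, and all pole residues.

Radius of convergence at 0: 7/3.
At -7/3: an algebraic (square-root) branch point.

Branch term (1)*sqrt(1 - θ/(-7/3)): its argument vanishes at θ = -7/3, a square-root branch point, modulus 7/3.
The radius of convergence is the smallest modulus among the singular points: 7/3.


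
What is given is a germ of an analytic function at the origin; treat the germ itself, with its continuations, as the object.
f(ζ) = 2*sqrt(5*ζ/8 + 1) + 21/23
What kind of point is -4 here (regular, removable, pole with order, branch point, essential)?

There is no denominator, hence no pole anywhere.
Branch term sqrt(1 - ζ/(-8/5)): argument at -4 is -3/2, nonzero, so -4 is not its branch point (a point on a principal cut is still regular for the continued germ).
So the germ continues analytically to -4.

The point is a regular point.


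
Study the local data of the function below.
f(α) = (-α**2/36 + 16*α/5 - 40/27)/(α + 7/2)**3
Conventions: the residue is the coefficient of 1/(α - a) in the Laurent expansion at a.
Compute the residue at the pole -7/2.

The residue is -1/36.

At the order-3 pole -7/2 set g(α) = (α - (-7/2))^3*f(α) = -α**2/36 + 16*α/5 - 40/27.
Order-3 pole: residue = g''(a)/2; g''(-7/2) = -1/18, so the residue is -1/36.


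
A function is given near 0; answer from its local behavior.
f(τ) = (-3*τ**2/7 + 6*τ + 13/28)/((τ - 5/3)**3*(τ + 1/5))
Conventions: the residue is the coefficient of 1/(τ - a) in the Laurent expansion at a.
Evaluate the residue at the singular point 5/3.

The residue is -71145/614656.

At the order-3 pole 5/3 set g(τ) = (τ - (5/3))^3*f(τ) = (-3*τ**2/7 + 6*τ + 13/28)/(τ + 1/5).
Order-3 pole: residue = g''(a)/2; g''(5/3) = -71145/307328, so the residue is -71145/614656.


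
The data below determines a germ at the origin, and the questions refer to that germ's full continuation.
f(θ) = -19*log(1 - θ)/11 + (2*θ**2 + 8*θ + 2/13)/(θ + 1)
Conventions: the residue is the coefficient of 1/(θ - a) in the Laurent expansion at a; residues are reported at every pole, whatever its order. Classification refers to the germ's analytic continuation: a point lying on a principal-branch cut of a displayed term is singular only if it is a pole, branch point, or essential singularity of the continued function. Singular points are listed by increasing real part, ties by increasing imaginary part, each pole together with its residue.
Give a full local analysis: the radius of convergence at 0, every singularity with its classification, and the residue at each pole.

Radius of convergence at 0: 1.
At -1: a pole of order 1; residue -76/13.
At 1: a logarithmic branch point.

Denominator factor (θ + 1): pole of order 1 at -1, modulus 1.
Branch term (-19/11)*log(1 - θ/(1)): its argument vanishes at θ = 1, a logarithmic branch point, modulus 1.
The radius of convergence is the smallest modulus among the singular points: 1.
The branch term is analytic at -1 and contributes nothing to the residue; only the rational part matters.
At the order-1 pole -1 set g(θ) = (θ - (-1))*(rational part) = 2*θ**2 + 8*θ + 2/13.
Simple pole: residue = g(a) at a = -1, which is -76/13.
List the singular points by increasing real part (a conjugate pair: the negative imaginary part first).


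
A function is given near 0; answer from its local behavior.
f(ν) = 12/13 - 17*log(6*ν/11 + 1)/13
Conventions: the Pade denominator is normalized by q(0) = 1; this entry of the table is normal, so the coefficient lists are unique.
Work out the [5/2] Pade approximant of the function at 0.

The Pade approximant has numerator coefficients [12/13, 6/1001, -2538/11011, -2448/121121, 1836/1332331, -7344/73278205]; denominator coefficients [1, 60/77, 120/847].

Taylor coefficients needed (expand at 0): a_0 = 12/13, a_1 = -102/143, a_2 = 306/1573, a_3 = -1224/17303, a_4 = 5508/190333, a_5 = -132192/10468315, a_6 = 132192/23030293, a_7 = -4758912/1773332561.
Write the denominator as Q(ν) = 1 + q1*ν + q2*ν^2. Requiring Q*f - P = O(ν^8) with deg P <= 5 kills the coefficients of ν^6..ν^7 in Q*f:
  ν^6: a_6 + q1*a_5 + q2*a_4 = 0, i.e. 132192/23030293 + (-132192/10468315)*q1 + (5508/190333)*q2 = 0.
  ν^7: a_7 + q1*a_6 + q2*a_5 = 0, i.e. -4758912/1773332561 + (132192/23030293)*q1 + (-132192/10468315)*q2 = 0.
Solving this linear system: q1 = 60/77, q2 = 120/847.
The numerator is Q*f truncated at degree 5: P0 = a_0 = 12/13; P1 = a_1 + q1*a_0 = 6/1001; P2 = a_2 + q1*a_1 + q2*a_0 = -2538/11011; P3 = a_3 + q1*a_2 + q2*a_1 = -2448/121121; P4 = a_4 + q1*a_3 + q2*a_2 = 1836/1332331; P5 = a_5 + q1*a_4 + q2*a_3 = -7344/73278205.


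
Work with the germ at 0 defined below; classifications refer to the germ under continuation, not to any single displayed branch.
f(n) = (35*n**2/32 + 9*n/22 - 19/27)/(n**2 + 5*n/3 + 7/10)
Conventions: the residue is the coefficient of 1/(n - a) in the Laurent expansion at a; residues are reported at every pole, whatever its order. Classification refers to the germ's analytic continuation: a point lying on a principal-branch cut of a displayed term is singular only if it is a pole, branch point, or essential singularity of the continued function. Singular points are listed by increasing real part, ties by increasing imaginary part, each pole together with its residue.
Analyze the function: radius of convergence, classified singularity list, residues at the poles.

Radius of convergence at 0: (1/10)*sqrt(70).
At (-5/6) - ((1/30)*sqrt(5))*i: a pole of order 1; residue (-1493/2112) - ((2767/3168)*sqrt(5))*i.
At (-5/6) + ((1/30)*sqrt(5))*i: a pole of order 1; residue (-1493/2112) + ((2767/3168)*sqrt(5))*i.

Denominator factor (n**2 + 5*n/3 + 7/10): discriminant -1/45, complex-conjugate roots (-5/6) + ((1/30)*sqrt(5))*i and (-5/6) - ((1/30)*sqrt(5))*i; poles of order 1, moduli (1/10)*sqrt(70) and (1/10)*sqrt(70).
The radius of convergence is the smallest modulus among the singular points: (1/10)*sqrt(70).
The factor n**2 + 5*n/3 + 7/10 splits as (n - a)(n - a') with a = (-5/6) - ((1/30)*sqrt(5))*i, a' = (-5/6) + ((1/30)*sqrt(5))*i. At the order-1 pole a set g(n) = (n - a)*f(n) = [35*n**2/32 + 9*n/22 - 19/27] / (n - a').
Simple pole: residue = g(a) at a = (-5/6) - ((1/30)*sqrt(5))*i, which is (-1493/2112) - ((2767/3168)*sqrt(5))*i.
The factor n**2 + 5*n/3 + 7/10 splits as (n - a)(n - a') with a = (-5/6) + ((1/30)*sqrt(5))*i, a' = (-5/6) - ((1/30)*sqrt(5))*i. At the order-1 pole a set g(n) = (n - a)*f(n) = [35*n**2/32 + 9*n/22 - 19/27] / (n - a').
Simple pole: residue = g(a) at a = (-5/6) + ((1/30)*sqrt(5))*i, which is (-1493/2112) + ((2767/3168)*sqrt(5))*i.
List the singular points by increasing real part (a conjugate pair: the negative imaginary part first).


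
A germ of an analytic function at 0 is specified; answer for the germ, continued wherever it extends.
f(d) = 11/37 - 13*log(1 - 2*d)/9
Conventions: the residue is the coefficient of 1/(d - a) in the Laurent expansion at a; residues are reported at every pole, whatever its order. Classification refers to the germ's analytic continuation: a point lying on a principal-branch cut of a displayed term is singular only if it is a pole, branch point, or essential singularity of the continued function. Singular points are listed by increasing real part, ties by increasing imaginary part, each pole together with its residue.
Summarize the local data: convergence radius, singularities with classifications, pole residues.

Radius of convergence at 0: 1/2.
At 1/2: a logarithmic branch point.

Branch term (-13/9)*log(1 - d/(1/2)): its argument vanishes at d = 1/2, a logarithmic branch point, modulus 1/2.
The radius of convergence is the smallest modulus among the singular points: 1/2.


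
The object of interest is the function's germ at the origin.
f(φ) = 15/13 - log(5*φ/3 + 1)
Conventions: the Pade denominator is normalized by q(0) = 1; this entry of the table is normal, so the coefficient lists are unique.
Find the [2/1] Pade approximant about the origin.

The Pade approximant has numerator coefficients [15/13, -5/13, -25/54]; denominator coefficients [1, 10/9].

Taylor coefficients needed (expand at 0): a_0 = 15/13, a_1 = -5/3, a_2 = 25/18, a_3 = -125/81.
Write the denominator as Q(φ) = 1 + q1*φ. Requiring Q*f - P = O(φ^4) with deg P <= 2 kills the coefficients of φ^3..φ^3 in Q*f:
  φ^3: a_3 + q1*a_2 = 0, i.e. -125/81 + (25/18)*q1 = 0.
Solving this linear system: q1 = 10/9.
The numerator is Q*f truncated at degree 2: P0 = a_0 = 15/13; P1 = a_1 + q1*a_0 = -5/13; P2 = a_2 + q1*a_1 = -25/54.


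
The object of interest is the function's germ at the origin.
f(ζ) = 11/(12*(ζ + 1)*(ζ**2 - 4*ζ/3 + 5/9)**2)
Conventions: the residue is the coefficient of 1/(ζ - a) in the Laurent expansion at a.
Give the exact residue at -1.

The residue is 297/2704.

At the order-1 pole -1 set g(ζ) = (ζ - (-1))*f(ζ) = 11/(12*(ζ**2 - 4*ζ/3 + 5/9)**2).
Simple pole: residue = g(a) at a = -1, which is 297/2704.


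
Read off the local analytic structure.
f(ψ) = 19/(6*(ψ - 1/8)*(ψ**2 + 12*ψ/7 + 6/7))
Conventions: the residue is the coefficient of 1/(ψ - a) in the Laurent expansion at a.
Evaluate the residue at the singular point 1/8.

The residue is 4256/1461.

At the order-1 pole 1/8 set g(ψ) = (ψ - (1/8))*f(ψ) = 19/(6*(ψ**2 + 12*ψ/7 + 6/7)).
Simple pole: residue = g(a) at a = 1/8, which is 4256/1461.


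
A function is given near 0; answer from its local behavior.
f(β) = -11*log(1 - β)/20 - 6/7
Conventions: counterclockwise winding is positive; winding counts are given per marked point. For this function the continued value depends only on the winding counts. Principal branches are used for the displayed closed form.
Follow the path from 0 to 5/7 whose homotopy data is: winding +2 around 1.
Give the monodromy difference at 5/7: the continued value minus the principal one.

Continued minus principal equals -(11/5)*pi*i.

The rational part is single-valued and drops out of the difference; each branch term changes only by its own monodromy.
(-11/20)*log(1 - β/(1)): each positive loop around 1 adds 2*pi*i to the log, so winding +2 contributes (-11/20)*(2)*2*pi*i = -(11/5)*pi*i.
Summing the contributions at β = 5/7 gives -(11/5)*pi*i.


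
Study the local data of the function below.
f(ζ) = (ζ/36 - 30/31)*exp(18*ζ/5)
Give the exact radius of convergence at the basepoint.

The factor exp(18*ζ/5) is entire and contributes no finite singular point.
The polynomial part has no poles.
No finite singular points: the Taylor series at 0 converges everywhere.

The radius of convergence is infinite.


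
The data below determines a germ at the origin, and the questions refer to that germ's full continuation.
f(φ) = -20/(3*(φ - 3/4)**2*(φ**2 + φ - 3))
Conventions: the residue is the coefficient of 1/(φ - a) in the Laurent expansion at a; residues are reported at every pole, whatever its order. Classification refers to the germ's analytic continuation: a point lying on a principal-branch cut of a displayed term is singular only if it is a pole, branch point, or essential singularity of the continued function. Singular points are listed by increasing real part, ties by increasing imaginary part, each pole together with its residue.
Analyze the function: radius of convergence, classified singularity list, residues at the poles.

Radius of convergence at 0: 3/4.
At -1/2 - (1/2)*sqrt(13): a pole of order 1; residue -6400/2187 + (24640/28431)*sqrt(13).
At 3/4: a pole of order 2; residue 12800/2187.
At -1/2 + (1/2)*sqrt(13): a pole of order 1; residue -6400/2187 - (24640/28431)*sqrt(13).

Denominator factor (φ - 3/4)^2: pole of order 2 at 3/4, modulus 3/4.
Denominator factor (φ**2 + φ - 3): discriminant 13, real irrational roots -1/2 + (1/2)*sqrt(13) and -1/2 - (1/2)*sqrt(13); poles of order 1, moduli -1/2 + (1/2)*sqrt(13) and 1/2 + (1/2)*sqrt(13).
The radius of convergence is the smallest modulus among the singular points: 3/4.
The factor φ**2 + φ - 3 splits as (φ - a)(φ - a') with a = -1/2 - (1/2)*sqrt(13), a' = -1/2 + (1/2)*sqrt(13). At the order-1 pole a set g(φ) = (φ - a)*f(φ) = [-20/(3*(φ - 3/4)**2)] / (φ - a').
Simple pole: residue = g(a) at a = -1/2 - (1/2)*sqrt(13), which is -6400/2187 + (24640/28431)*sqrt(13).
At the order-2 pole 3/4 set g(φ) = (φ - (3/4))^2*f(φ) = -20/(3*(φ**2 + φ - 3)).
Order-2 pole: residue = g'(a); g'(3/4) = 12800/2187, so the residue is 12800/2187.
The factor φ**2 + φ - 3 splits as (φ - a)(φ - a') with a = -1/2 + (1/2)*sqrt(13), a' = -1/2 - (1/2)*sqrt(13). At the order-1 pole a set g(φ) = (φ - a)*f(φ) = [-20/(3*(φ - 3/4)**2)] / (φ - a').
Simple pole: residue = g(a) at a = -1/2 + (1/2)*sqrt(13), which is -6400/2187 - (24640/28431)*sqrt(13).
List the singular points by increasing real part (a conjugate pair: the negative imaginary part first).


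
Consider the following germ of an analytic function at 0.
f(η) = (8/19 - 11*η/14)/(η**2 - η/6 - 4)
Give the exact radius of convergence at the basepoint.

The radius of convergence is -1/12 + (1/12)*sqrt(577).

Denominator factor (η**2 - η/6 - 4): discriminant 577/36, real irrational roots 1/12 + (1/12)*sqrt(577) and 1/12 - (1/12)*sqrt(577); poles of order 1, moduli 1/12 + (1/12)*sqrt(577) and -1/12 + (1/12)*sqrt(577).
The radius of convergence is the smallest modulus among the singular points: -1/12 + (1/12)*sqrt(577).


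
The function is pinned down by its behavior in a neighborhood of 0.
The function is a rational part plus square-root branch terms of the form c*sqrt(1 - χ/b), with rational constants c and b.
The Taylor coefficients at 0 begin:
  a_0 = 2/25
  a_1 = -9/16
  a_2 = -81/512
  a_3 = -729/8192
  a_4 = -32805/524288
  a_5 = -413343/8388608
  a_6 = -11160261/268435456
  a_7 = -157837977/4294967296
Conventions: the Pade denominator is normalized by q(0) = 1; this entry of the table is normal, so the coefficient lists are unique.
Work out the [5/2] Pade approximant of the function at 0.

Taylor coefficients needed (read off): a_0 = 2/25, a_1 = -9/16, a_2 = -81/512, a_3 = -729/8192, a_4 = -32805/524288, a_5 = -413343/8388608, a_6 = -11160261/268435456, a_7 = -157837977/4294967296.
Write the denominator as Q(χ) = 1 + q1*χ + q2*χ^2. Requiring Q*f - P = O(χ^8) with deg P <= 5 kills the coefficients of χ^6..χ^7 in Q*f:
  χ^6: a_6 + q1*a_5 + q2*a_4 = 0, i.e. -11160261/268435456 + (-413343/8388608)*q1 + (-32805/524288)*q2 = 0.
  χ^7: a_7 + q1*a_6 + q2*a_5 = 0, i.e. -157837977/4294967296 + (-11160261/268435456)*q1 + (-413343/8388608)*q2 = 0.
Solving this linear system: q1 = -81/56, q2 = 243/512.
The numerator is Q*f truncated at degree 5: P0 = a_0 = 2/25; P1 = a_1 + q1*a_0 = -1899/2800; P2 = a_2 + q1*a_1 + q2*a_0 = 62127/89600; P3 = a_3 + q1*a_2 + q2*a_1 = -3645/28672; P4 = a_4 + q1*a_3 + q2*a_2 = -32805/3670016; P5 = a_5 + q1*a_4 + q2*a_3 = -59049/58720256.

The Pade approximant has numerator coefficients [2/25, -1899/2800, 62127/89600, -3645/28672, -32805/3670016, -59049/58720256]; denominator coefficients [1, -81/56, 243/512].
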